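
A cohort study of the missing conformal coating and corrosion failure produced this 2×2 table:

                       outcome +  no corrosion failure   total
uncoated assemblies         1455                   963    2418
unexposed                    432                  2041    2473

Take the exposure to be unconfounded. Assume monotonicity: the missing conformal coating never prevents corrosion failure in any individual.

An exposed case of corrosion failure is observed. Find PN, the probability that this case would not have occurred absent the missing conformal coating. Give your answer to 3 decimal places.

PN ≈ 0.710

p₁ = P(outcome | exposed) = 1455/2418 = 0.60174
p₀ = P(outcome | unexposed) = 432/2473 = 0.17469
Under exogeneity and monotonicity, PN = (p₁ − p₀)/p₁.
PN = (0.60174 − 0.17469) / 0.60174 ≈ 0.7097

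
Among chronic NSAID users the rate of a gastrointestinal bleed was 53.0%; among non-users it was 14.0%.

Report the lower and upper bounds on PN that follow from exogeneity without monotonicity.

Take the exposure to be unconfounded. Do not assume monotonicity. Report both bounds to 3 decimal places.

p₁ = 0.53, p₀ = 0.14.
Under exogeneity alone the bounds on PN are max{0,(p₁−p₀)/p₁} ≤ PN ≤ min{1,(1−p₀)/p₁}.
  lower = (p₁ − p₀)/p₁ = 0.39 / 0.53 ≈ 0.7358
  upper = min{1, (1 − p₀)/p₁} = 0.86 / 0.53 ≈ 1.6226 → capped at 1

0.736 ≤ PN ≤ 1.000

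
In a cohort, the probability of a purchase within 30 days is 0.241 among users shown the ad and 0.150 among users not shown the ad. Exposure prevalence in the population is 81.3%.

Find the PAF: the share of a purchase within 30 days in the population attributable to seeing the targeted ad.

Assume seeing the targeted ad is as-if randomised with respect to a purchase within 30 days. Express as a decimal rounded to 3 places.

Let p₁ = 0.241, p₀ = 0.15.
Overall risk P(Y=1) = π·p₁ + (1−π)·p₀ = 0.813×0.241 + 0.187×0.15 = 0.22398.
Under exogeneity, PAF = [P(Y=1) − p₀] / P(Y=1).
PAF = (0.22398 − 0.15) / 0.22398 ≈ 0.3303

PAF ≈ 0.330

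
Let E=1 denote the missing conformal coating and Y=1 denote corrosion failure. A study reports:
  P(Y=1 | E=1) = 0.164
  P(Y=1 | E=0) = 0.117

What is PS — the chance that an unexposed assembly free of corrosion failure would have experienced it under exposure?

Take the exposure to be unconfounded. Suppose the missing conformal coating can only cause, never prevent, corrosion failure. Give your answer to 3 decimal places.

PS ≈ 0.053

Let p₁ = 0.164, p₀ = 0.117.
Under exogeneity and monotonicity, PS = (p₁ − p₀) / (1 − p₀).
PS = (0.164 − 0.117) / (1 − 0.117) = 0.047 / 0.883 ≈ 0.0532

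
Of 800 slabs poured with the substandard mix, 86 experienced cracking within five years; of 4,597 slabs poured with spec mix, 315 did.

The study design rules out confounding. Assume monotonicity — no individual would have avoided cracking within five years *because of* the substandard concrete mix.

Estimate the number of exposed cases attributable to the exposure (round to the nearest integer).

about 31 cases

p₁ = P(outcome | exposed) = 86/800 = 0.1075
p₀ = P(outcome | unexposed) = 315/4597 = 0.068523
PN = (p₁ − p₀)/p₁ = (0.1075 − 0.068523) / 0.1075 ≈ 0.36258.
Attributable cases ≈ PN × (exposed cases) = 0.36258 × 86 ≈ 31.18.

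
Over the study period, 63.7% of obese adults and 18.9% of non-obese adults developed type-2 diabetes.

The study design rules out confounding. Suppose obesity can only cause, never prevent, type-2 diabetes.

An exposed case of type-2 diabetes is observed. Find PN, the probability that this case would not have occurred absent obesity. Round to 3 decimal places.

p₁ = 0.637, p₀ = 0.189.
Under exogeneity and monotonicity, PN = (p₁ − p₀) / p₁.
PN = (0.637 − 0.189) / 0.637 = 0.448 / 0.637 ≈ 0.7033

PN ≈ 0.703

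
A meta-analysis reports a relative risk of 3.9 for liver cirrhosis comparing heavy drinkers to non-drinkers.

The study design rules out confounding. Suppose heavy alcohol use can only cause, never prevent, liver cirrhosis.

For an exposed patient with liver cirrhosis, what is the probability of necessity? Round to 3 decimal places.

PN ≈ 0.744

Under exogeneity and monotonicity, PN = (RR − 1) / RR = 1 − 1/RR.
PN = (3.9 − 1) / 3.9 = 2.9 / 3.9 ≈ 0.7436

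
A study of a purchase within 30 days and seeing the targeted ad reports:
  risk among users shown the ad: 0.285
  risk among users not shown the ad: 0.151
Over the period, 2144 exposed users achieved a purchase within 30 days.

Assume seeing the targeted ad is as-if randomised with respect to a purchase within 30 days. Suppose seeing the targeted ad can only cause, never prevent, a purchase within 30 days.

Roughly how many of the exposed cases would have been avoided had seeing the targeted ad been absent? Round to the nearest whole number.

Let p₁ = 0.285, p₀ = 0.151.
PN = (p₁ − p₀)/p₁ = (0.285 − 0.151) / 0.285 ≈ 0.47018.
Attributable cases ≈ PN × (exposed cases) = 0.47018 × 2144 ≈ 1008.06.

about 1008 cases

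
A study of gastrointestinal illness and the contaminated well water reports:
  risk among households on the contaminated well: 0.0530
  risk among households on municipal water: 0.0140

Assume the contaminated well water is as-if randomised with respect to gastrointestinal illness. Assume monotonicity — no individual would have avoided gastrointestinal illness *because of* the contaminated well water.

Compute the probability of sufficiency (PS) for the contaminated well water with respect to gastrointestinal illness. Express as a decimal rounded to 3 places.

Let p₁ = 0.053, p₀ = 0.014.
Under exogeneity and monotonicity, PS = (p₁ − p₀) / (1 − p₀).
PS = (0.053 − 0.014) / (1 − 0.014) = 0.039 / 0.986 ≈ 0.0396

PS ≈ 0.040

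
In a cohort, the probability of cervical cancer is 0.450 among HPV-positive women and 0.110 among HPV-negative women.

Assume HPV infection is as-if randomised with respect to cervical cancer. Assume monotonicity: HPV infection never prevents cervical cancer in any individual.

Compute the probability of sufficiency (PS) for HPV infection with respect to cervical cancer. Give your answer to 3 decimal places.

PS ≈ 0.382

Let p₁ = 0.45, p₀ = 0.11.
Under exogeneity and monotonicity, PS = (p₁ − p₀) / (1 − p₀).
PS = (0.45 − 0.11) / (1 − 0.11) = 0.34 / 0.89 ≈ 0.3820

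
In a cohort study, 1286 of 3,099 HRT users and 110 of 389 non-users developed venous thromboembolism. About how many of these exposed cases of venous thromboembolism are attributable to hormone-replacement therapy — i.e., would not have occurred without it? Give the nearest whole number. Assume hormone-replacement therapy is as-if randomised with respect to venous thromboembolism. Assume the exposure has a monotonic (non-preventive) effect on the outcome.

p₁ = P(outcome | exposed) = 1286/3099 = 0.41497
p₀ = P(outcome | unexposed) = 110/389 = 0.28278
PN = (p₁ − p₀)/p₁ = (0.41497 − 0.28278) / 0.41497 ≈ 0.31857.
Attributable cases ≈ PN × (exposed cases) = 0.31857 × 1286 ≈ 409.68.

about 410 cases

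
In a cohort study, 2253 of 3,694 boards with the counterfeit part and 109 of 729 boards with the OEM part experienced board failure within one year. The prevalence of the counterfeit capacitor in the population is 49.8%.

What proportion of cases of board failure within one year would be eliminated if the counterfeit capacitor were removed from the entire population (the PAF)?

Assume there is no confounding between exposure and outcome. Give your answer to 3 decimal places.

p₁ = P(outcome | exposed) = 2253/3694 = 0.60991
p₀ = P(outcome | unexposed) = 109/729 = 0.14952
Overall risk P(Y=1) = π·p₁ + (1−π)·p₀ = 0.498×0.60991 + 0.502×0.14952 = 0.37879.
Under exogeneity, PAF = [P(Y=1) − p₀] / P(Y=1).
PAF = (0.37879 − 0.14952) / 0.37879 ≈ 0.6053

PAF ≈ 0.605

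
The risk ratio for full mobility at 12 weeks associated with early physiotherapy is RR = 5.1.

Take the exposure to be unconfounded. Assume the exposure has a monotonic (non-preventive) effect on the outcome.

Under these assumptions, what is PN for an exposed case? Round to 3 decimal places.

Under exogeneity and monotonicity, PN = (RR − 1) / RR = 1 − 1/RR.
PN = (5.1 − 1) / 5.1 = 4.1 / 5.1 ≈ 0.8039

PN ≈ 0.804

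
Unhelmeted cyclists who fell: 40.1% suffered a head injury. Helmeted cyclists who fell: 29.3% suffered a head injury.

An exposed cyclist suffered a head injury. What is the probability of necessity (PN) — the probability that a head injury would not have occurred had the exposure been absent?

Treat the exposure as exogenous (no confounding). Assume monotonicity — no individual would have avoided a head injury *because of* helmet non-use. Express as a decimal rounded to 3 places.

p₁ = 0.401, p₀ = 0.293.
Under exogeneity and monotonicity, PN = (p₁ − p₀) / p₁.
PN = (0.401 − 0.293) / 0.401 = 0.108 / 0.401 ≈ 0.2693

PN ≈ 0.269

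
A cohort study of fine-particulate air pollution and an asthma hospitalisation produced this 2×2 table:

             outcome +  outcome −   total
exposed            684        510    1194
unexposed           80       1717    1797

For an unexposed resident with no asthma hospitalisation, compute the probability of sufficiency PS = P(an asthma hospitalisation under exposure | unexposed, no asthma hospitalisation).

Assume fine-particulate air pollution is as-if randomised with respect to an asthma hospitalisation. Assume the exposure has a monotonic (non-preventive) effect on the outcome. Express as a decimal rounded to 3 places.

p₁ = P(outcome | exposed) = 684/1194 = 0.57286
p₀ = P(outcome | unexposed) = 80/1797 = 0.044519
Under exogeneity and monotonicity, PS = (p₁ − p₀)/(1 − p₀).
PS = (0.57286 − 0.044519) / 0.95548 ≈ 0.5530

PS ≈ 0.553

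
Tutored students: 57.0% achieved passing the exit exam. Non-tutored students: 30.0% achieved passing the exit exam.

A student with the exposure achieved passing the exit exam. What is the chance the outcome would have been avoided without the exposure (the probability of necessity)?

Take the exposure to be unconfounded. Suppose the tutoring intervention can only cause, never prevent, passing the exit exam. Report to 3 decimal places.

PN ≈ 0.474

p₁ = 0.57, p₀ = 0.3.
Under exogeneity and monotonicity, PN = (p₁ − p₀) / p₁.
PN = (0.57 − 0.3) / 0.57 = 0.27 / 0.57 ≈ 0.4737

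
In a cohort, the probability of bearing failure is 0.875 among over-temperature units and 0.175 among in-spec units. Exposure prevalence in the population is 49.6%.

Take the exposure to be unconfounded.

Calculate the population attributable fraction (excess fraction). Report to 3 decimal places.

PAF ≈ 0.665

Let p₁ = 0.875, p₀ = 0.175.
Overall risk P(Y=1) = π·p₁ + (1−π)·p₀ = 0.496×0.875 + 0.504×0.175 = 0.5222.
Under exogeneity, PAF = [P(Y=1) − p₀] / P(Y=1).
PAF = (0.5222 − 0.175) / 0.5222 ≈ 0.6649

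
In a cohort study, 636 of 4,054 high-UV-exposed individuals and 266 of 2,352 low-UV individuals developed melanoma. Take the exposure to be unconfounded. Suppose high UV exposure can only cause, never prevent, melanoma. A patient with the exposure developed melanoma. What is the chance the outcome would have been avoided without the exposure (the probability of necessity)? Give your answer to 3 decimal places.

PN ≈ 0.279

p₁ = P(outcome | exposed) = 636/4054 = 0.15688
p₀ = P(outcome | unexposed) = 266/2352 = 0.1131
Under exogeneity and monotonicity, PN = (p₁ − p₀) / p₁.
PN = (0.15688 − 0.1131) / 0.15688 = 0.043787 / 0.15688 ≈ 0.2791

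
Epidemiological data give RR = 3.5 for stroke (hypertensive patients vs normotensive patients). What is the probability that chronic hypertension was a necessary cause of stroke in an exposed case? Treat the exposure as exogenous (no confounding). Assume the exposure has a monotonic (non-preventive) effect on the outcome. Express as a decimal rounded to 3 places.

PN ≈ 0.714

Under exogeneity and monotonicity, PN = (RR − 1) / RR = 1 − 1/RR.
PN = (3.5 − 1) / 3.5 = 2.5 / 3.5 ≈ 0.7143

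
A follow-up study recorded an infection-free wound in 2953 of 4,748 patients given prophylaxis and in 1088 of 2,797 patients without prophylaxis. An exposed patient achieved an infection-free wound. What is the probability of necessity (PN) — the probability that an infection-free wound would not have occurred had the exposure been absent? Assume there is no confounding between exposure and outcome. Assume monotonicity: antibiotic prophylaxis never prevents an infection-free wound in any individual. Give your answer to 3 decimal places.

p₁ = P(outcome | exposed) = 2953/4748 = 0.62195
p₀ = P(outcome | unexposed) = 1088/2797 = 0.38899
Under exogeneity and monotonicity, PN = (p₁ − p₀) / p₁.
PN = (0.62195 − 0.38899) / 0.62195 = 0.23296 / 0.62195 ≈ 0.3746

PN ≈ 0.375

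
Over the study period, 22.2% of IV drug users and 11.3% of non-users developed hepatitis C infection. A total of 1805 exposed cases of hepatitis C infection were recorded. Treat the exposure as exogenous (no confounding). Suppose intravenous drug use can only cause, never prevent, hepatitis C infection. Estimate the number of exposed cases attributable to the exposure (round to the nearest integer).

about 886 cases

p₁ = 0.222, p₀ = 0.113.
PN = (p₁ − p₀)/p₁ = (0.222 − 0.113) / 0.222 ≈ 0.49099.
Attributable cases ≈ PN × (exposed cases) = 0.49099 × 1805 ≈ 886.24.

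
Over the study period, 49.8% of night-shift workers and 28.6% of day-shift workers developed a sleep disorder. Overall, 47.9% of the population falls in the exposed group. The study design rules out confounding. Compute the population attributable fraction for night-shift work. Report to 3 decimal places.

PAF ≈ 0.262

p₁ = 0.498, p₀ = 0.286.
Overall risk P(Y=1) = π·p₁ + (1−π)·p₀ = 0.479×0.498 + 0.521×0.286 = 0.38755.
Under exogeneity, PAF = [P(Y=1) − p₀] / P(Y=1).
PAF = (0.38755 − 0.286) / 0.38755 ≈ 0.2620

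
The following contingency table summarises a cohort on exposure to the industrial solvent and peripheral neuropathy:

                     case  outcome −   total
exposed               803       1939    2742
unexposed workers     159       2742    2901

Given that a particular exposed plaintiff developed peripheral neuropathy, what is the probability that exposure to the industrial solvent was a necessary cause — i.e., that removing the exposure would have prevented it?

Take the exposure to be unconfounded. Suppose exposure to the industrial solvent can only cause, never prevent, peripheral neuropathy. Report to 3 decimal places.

p₁ = P(outcome | exposed) = 803/2742 = 0.29285
p₀ = P(outcome | unexposed) = 159/2901 = 0.054809
Under exogeneity and monotonicity, PN = (p₁ − p₀)/p₁.
PN = (0.29285 − 0.054809) / 0.29285 ≈ 0.8128

PN ≈ 0.813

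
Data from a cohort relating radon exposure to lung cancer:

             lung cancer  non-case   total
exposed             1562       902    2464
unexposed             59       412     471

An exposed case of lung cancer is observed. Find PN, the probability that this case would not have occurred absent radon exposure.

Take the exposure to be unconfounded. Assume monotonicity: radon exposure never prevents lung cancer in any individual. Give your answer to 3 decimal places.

p₁ = P(outcome | exposed) = 1562/2464 = 0.63393
p₀ = P(outcome | unexposed) = 59/471 = 0.12527
Under exogeneity and monotonicity, PN = (p₁ − p₀) / p₁.
PN = (0.63393 − 0.12527) / 0.63393 = 0.50866 / 0.63393 ≈ 0.8024

PN ≈ 0.802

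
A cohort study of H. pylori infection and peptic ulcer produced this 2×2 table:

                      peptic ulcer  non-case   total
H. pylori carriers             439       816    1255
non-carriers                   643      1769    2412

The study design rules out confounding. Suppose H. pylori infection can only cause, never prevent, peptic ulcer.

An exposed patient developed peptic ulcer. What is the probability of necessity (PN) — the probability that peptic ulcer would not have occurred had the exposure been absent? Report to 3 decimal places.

p₁ = P(outcome | exposed) = 439/1255 = 0.3498
p₀ = P(outcome | unexposed) = 643/2412 = 0.26658
Under exogeneity and monotonicity, PN = (p₁ − p₀)/p₁.
PN = (0.3498 − 0.26658) / 0.3498 ≈ 0.2379

PN ≈ 0.238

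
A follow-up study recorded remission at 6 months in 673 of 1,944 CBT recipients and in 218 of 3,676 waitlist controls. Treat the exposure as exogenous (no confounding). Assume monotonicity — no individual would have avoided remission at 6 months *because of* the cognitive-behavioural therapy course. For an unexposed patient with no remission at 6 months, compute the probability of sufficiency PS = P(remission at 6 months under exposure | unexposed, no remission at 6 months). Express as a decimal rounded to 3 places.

PS ≈ 0.305

p₁ = P(outcome | exposed) = 673/1944 = 0.34619
p₀ = P(outcome | unexposed) = 218/3676 = 0.059304
Under exogeneity and monotonicity, PS = (p₁ − p₀) / (1 − p₀).
PS = (0.34619 − 0.059304) / (1 − 0.059304) = 0.28689 / 0.9407 ≈ 0.3050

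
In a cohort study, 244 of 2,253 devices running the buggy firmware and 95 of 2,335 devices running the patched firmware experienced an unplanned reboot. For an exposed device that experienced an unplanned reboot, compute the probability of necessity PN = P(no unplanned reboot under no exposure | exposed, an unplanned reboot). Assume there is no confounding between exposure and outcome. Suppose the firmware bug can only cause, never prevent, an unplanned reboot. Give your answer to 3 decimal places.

PN ≈ 0.624

p₁ = P(outcome | exposed) = 244/2253 = 0.1083
p₀ = P(outcome | unexposed) = 95/2335 = 0.040685
Under exogeneity and monotonicity, PN = (p₁ − p₀) / p₁.
PN = (0.1083 − 0.040685) / 0.1083 = 0.067615 / 0.1083 ≈ 0.6243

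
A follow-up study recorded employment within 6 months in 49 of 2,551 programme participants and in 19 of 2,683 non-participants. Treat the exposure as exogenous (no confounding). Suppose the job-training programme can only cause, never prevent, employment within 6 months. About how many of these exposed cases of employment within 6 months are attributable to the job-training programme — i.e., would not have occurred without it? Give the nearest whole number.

p₁ = P(outcome | exposed) = 49/2551 = 0.019208
p₀ = P(outcome | unexposed) = 19/2683 = 0.0070816
PN = (p₁ − p₀)/p₁ = (0.019208 − 0.0070816) / 0.019208 ≈ 0.63132.
Attributable cases ≈ PN × (exposed cases) = 0.63132 × 49 ≈ 30.93.

about 31 cases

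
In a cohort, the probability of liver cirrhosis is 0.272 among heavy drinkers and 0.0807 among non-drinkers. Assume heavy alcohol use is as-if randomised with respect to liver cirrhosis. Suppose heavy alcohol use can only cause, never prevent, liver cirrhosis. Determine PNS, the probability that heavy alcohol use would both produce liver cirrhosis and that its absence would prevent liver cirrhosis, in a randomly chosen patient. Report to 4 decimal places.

PNS ≈ 0.1913

Let p₁ = 0.272, p₀ = 0.0807.
Under exogeneity and monotonicity, PNS = p₁ − p₀.
PNS = 0.272 − 0.0807 = 0.1913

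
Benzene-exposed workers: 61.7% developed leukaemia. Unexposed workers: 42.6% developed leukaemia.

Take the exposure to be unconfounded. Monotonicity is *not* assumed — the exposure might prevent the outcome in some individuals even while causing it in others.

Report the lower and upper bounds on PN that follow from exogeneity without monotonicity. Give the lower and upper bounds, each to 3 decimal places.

p₁ = 0.617, p₀ = 0.426.
Under exogeneity alone the bounds on PN are max{0,(p₁−p₀)/p₁} ≤ PN ≤ min{1,(1−p₀)/p₁}.
  lower = (p₁ − p₀)/p₁ = 0.191 / 0.617 ≈ 0.3096
  upper = min{1, (1 − p₀)/p₁} = 0.574 / 0.617 ≈ 0.9303

0.310 ≤ PN ≤ 0.930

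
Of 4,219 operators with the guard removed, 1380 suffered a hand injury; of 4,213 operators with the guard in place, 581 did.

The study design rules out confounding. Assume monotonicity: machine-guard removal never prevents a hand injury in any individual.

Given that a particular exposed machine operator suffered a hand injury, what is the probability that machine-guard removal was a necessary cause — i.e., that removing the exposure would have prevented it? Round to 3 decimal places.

p₁ = P(outcome | exposed) = 1380/4219 = 0.32709
p₀ = P(outcome | unexposed) = 581/4213 = 0.13791
Under exogeneity and monotonicity, PN = (p₁ − p₀) / p₁.
PN = (0.32709 − 0.13791) / 0.32709 = 0.18919 / 0.32709 ≈ 0.5784

PN ≈ 0.578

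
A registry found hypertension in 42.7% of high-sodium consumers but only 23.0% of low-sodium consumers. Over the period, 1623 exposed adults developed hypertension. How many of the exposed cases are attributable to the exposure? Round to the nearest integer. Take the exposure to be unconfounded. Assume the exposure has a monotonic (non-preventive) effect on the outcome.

p₁ = 0.427, p₀ = 0.23.
PN = (p₁ − p₀)/p₁ = (0.427 − 0.23) / 0.427 ≈ 0.46136.
Attributable cases ≈ PN × (exposed cases) = 0.46136 × 1623 ≈ 748.78.

about 749 cases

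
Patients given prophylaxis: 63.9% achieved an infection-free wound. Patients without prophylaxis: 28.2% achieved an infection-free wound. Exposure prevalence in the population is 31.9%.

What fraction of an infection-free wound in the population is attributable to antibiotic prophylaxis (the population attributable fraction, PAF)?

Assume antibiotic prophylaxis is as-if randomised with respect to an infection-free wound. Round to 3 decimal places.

PAF ≈ 0.288

p₁ = 0.639, p₀ = 0.282.
Overall risk P(Y=1) = π·p₁ + (1−π)·p₀ = 0.319×0.639 + 0.681×0.282 = 0.39588.
Under exogeneity, PAF = [P(Y=1) − p₀] / P(Y=1).
PAF = (0.39588 − 0.282) / 0.39588 ≈ 0.2877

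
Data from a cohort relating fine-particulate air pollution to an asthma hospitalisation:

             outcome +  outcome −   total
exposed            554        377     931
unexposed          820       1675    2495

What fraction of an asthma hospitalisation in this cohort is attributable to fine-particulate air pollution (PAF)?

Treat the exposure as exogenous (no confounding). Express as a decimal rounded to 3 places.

PAF ≈ 0.181

p₁ = P(outcome | exposed) = 554/931 = 0.59506
p₀ = P(outcome | unexposed) = 820/2495 = 0.32866
Exposure prevalence π = 931/3426 = 0.27175; overall risk P(Y=1) = 0.40105.
Under exogeneity, PAF = [P(Y=1) − p₀]/P(Y=1).
PAF = (0.40105 − 0.32866) / 0.40105 ≈ 0.1805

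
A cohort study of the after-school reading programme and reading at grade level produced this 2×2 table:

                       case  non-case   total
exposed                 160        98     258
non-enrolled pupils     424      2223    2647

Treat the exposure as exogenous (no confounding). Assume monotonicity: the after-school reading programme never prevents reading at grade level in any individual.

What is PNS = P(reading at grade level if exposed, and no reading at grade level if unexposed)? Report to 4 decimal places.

p₁ = P(outcome | exposed) = 160/258 = 0.62016
p₀ = P(outcome | unexposed) = 424/2647 = 0.16018
Under exogeneity and monotonicity, PNS = p₁ − p₀.
PNS = 0.62016 − 0.16018 = 0.45997

PNS ≈ 0.4600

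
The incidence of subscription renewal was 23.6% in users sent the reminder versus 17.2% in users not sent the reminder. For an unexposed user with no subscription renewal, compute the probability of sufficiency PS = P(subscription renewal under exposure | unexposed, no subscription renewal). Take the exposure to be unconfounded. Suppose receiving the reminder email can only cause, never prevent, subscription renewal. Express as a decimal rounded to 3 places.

p₁ = 0.236, p₀ = 0.172.
Under exogeneity and monotonicity, PS = (p₁ − p₀) / (1 − p₀).
PS = (0.236 − 0.172) / (1 − 0.172) = 0.064 / 0.828 ≈ 0.0773

PS ≈ 0.077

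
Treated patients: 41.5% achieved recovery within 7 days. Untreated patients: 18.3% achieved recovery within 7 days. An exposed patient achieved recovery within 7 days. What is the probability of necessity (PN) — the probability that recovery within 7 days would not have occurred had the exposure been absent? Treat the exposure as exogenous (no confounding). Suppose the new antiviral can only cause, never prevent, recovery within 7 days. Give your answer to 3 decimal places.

PN ≈ 0.559

p₁ = 0.415, p₀ = 0.183.
Under exogeneity and monotonicity, PN = (p₁ − p₀) / p₁.
PN = (0.415 − 0.183) / 0.415 = 0.232 / 0.415 ≈ 0.5590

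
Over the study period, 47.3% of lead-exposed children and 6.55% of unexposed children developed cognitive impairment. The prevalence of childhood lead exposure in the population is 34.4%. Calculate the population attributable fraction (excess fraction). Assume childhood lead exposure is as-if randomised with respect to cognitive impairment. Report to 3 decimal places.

p₁ = 0.473, p₀ = 0.0655.
Overall risk P(Y=1) = π·p₁ + (1−π)·p₀ = 0.344×0.473 + 0.656×0.0655 = 0.20568.
Under exogeneity, PAF = [P(Y=1) − p₀] / P(Y=1).
PAF = (0.20568 − 0.0655) / 0.20568 ≈ 0.6815

PAF ≈ 0.682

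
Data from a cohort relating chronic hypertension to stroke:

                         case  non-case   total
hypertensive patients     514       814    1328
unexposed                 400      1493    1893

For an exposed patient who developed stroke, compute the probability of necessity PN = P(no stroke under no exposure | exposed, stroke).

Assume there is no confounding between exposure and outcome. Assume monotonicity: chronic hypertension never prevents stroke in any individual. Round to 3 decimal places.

p₁ = P(outcome | exposed) = 514/1328 = 0.38705
p₀ = P(outcome | unexposed) = 400/1893 = 0.2113
Under exogeneity and monotonicity, PN = (p₁ − p₀)/p₁.
PN = (0.38705 − 0.2113) / 0.38705 ≈ 0.4541

PN ≈ 0.454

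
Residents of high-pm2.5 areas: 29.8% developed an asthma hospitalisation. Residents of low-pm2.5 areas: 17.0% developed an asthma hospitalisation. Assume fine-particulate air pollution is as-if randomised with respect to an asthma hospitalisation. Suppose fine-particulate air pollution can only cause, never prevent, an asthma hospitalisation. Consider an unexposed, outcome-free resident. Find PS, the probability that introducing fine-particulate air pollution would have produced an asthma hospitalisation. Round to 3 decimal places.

p₁ = 0.298, p₀ = 0.17.
Under exogeneity and monotonicity, PS = (p₁ − p₀) / (1 − p₀).
PS = (0.298 − 0.17) / (1 − 0.17) = 0.128 / 0.83 ≈ 0.1542

PS ≈ 0.154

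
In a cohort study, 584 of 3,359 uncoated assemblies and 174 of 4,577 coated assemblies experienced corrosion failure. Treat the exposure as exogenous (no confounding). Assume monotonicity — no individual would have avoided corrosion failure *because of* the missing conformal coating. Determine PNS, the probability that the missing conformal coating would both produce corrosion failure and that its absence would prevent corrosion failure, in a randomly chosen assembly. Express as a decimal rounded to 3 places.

p₁ = P(outcome | exposed) = 584/3359 = 0.17386
p₀ = P(outcome | unexposed) = 174/4577 = 0.038016
Under exogeneity and monotonicity, PNS = p₁ − p₀.
PNS = 0.17386 − 0.038016 = 0.13585

PNS ≈ 0.136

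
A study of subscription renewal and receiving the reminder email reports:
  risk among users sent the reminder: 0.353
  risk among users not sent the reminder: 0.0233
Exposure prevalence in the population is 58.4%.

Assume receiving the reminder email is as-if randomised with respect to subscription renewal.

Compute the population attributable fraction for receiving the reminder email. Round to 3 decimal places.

PAF ≈ 0.892

Let p₁ = 0.353, p₀ = 0.0233.
Overall risk P(Y=1) = π·p₁ + (1−π)·p₀ = 0.584×0.353 + 0.416×0.0233 = 0.21584.
Under exogeneity, PAF = [P(Y=1) − p₀] / P(Y=1).
PAF = (0.21584 − 0.0233) / 0.21584 ≈ 0.8921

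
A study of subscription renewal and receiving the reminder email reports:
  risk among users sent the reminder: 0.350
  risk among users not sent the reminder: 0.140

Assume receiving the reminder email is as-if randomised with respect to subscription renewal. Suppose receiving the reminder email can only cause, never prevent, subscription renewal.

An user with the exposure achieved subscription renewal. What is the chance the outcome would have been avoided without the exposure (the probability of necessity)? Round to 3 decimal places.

Let p₁ = 0.35, p₀ = 0.14.
Under exogeneity and monotonicity, PN = (p₁ − p₀) / p₁.
PN = (0.35 − 0.14) / 0.35 = 0.21 / 0.35 ≈ 0.6000

PN ≈ 0.600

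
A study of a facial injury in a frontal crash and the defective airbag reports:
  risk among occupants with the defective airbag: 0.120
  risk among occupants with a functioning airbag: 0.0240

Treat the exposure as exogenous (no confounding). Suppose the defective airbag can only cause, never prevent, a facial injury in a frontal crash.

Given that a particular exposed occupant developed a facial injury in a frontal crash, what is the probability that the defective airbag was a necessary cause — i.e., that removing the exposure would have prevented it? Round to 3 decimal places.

PN ≈ 0.800

Let p₁ = 0.12, p₀ = 0.024.
Under exogeneity and monotonicity, PN = (p₁ − p₀) / p₁.
PN = (0.12 − 0.024) / 0.12 = 0.096 / 0.12 ≈ 0.8000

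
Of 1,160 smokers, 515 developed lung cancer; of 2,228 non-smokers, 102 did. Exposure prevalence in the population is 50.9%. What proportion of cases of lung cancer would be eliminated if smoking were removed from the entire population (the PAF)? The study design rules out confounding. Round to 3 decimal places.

PAF ≈ 0.816

p₁ = P(outcome | exposed) = 515/1160 = 0.44397
p₀ = P(outcome | unexposed) = 102/2228 = 0.045781
Overall risk P(Y=1) = π·p₁ + (1−π)·p₀ = 0.509×0.44397 + 0.491×0.045781 = 0.24846.
Under exogeneity, PAF = [P(Y=1) − p₀] / P(Y=1).
PAF = (0.24846 − 0.045781) / 0.24846 ≈ 0.8157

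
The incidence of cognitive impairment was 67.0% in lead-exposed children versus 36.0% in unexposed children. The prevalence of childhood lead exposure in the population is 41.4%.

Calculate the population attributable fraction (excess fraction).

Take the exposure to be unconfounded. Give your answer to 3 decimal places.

PAF ≈ 0.263

p₁ = 0.67, p₀ = 0.36.
Overall risk P(Y=1) = π·p₁ + (1−π)·p₀ = 0.414×0.67 + 0.586×0.36 = 0.48834.
Under exogeneity, PAF = [P(Y=1) − p₀] / P(Y=1).
PAF = (0.48834 − 0.36) / 0.48834 ≈ 0.2628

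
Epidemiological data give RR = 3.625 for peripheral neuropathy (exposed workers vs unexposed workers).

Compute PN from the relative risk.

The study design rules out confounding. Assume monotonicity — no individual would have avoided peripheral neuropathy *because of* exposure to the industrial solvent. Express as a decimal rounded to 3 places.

Under exogeneity and monotonicity, PN = (RR − 1) / RR = 1 − 1/RR.
PN = (3.625 − 1) / 3.625 = 2.625 / 3.625 ≈ 0.7241

PN ≈ 0.724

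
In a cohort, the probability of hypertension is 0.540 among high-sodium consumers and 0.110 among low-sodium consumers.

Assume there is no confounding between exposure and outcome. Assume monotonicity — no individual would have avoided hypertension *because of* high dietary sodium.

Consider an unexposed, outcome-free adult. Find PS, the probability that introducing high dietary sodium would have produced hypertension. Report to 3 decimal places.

Let p₁ = 0.54, p₀ = 0.11.
Under exogeneity and monotonicity, PS = (p₁ − p₀) / (1 − p₀).
PS = (0.54 − 0.11) / (1 − 0.11) = 0.43 / 0.89 ≈ 0.4831

PS ≈ 0.483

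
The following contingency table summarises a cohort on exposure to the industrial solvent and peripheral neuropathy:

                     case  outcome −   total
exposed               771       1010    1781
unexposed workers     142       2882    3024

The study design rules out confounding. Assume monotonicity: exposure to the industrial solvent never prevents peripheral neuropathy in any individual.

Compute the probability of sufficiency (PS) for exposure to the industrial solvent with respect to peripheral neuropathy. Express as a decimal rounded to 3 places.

p₁ = P(outcome | exposed) = 771/1781 = 0.4329
p₀ = P(outcome | unexposed) = 142/3024 = 0.046958
Under exogeneity and monotonicity, PS = (p₁ − p₀) / (1 − p₀).
PS = (0.4329 − 0.046958) / (1 − 0.046958) = 0.38595 / 0.95304 ≈ 0.4050

PS ≈ 0.405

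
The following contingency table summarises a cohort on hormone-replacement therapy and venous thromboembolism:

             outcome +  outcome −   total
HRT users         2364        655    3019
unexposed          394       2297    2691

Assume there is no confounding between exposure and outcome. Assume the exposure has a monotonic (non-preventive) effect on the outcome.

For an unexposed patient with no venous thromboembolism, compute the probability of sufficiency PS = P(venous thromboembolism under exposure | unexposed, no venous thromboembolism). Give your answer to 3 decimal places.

p₁ = P(outcome | exposed) = 2364/3019 = 0.78304
p₀ = P(outcome | unexposed) = 394/2691 = 0.14641
Under exogeneity and monotonicity, PS = (p₁ − p₀)/(1 − p₀).
PS = (0.78304 − 0.14641) / 0.85359 ≈ 0.7458

PS ≈ 0.746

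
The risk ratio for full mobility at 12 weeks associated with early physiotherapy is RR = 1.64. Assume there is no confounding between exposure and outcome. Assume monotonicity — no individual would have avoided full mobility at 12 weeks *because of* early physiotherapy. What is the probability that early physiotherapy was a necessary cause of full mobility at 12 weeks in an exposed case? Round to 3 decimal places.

Under exogeneity and monotonicity, PN = (RR − 1) / RR = 1 − 1/RR.
PN = (1.64 − 1) / 1.64 = 0.64 / 1.64 ≈ 0.3902

PN ≈ 0.390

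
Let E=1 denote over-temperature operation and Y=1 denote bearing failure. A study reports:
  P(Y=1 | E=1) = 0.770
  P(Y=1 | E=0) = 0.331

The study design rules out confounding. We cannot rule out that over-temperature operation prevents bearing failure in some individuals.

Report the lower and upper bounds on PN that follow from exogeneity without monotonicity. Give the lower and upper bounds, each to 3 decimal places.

0.570 ≤ PN ≤ 0.869

Let p₁ = 0.77, p₀ = 0.331.
Under exogeneity alone the bounds on PN are max{0,(p₁−p₀)/p₁} ≤ PN ≤ min{1,(1−p₀)/p₁}.
  lower = (p₁ − p₀)/p₁ = 0.439 / 0.77 ≈ 0.5701
  upper = min{1, (1 − p₀)/p₁} = 0.669 / 0.77 ≈ 0.8688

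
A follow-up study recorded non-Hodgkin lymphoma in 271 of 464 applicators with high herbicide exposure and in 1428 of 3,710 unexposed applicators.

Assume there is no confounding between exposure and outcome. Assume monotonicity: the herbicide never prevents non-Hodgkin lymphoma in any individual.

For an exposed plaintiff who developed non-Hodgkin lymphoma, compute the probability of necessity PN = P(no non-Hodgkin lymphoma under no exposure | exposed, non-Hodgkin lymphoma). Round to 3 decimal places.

PN ≈ 0.341

p₁ = P(outcome | exposed) = 271/464 = 0.58405
p₀ = P(outcome | unexposed) = 1428/3710 = 0.38491
Under exogeneity and monotonicity, PN = (p₁ − p₀) / p₁.
PN = (0.58405 − 0.38491) / 0.58405 = 0.19915 / 0.58405 ≈ 0.3410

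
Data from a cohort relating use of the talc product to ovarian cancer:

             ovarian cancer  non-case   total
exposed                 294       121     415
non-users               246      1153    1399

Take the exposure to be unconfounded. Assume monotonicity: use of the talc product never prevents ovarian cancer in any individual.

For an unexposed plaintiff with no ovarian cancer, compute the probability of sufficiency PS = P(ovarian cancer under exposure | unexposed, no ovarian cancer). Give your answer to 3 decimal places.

p₁ = P(outcome | exposed) = 294/415 = 0.70843
p₀ = P(outcome | unexposed) = 246/1399 = 0.17584
Under exogeneity and monotonicity, PS = (p₁ − p₀) / (1 − p₀).
PS = (0.70843 − 0.17584) / (1 − 0.17584) = 0.53259 / 0.82416 ≈ 0.6462

PS ≈ 0.646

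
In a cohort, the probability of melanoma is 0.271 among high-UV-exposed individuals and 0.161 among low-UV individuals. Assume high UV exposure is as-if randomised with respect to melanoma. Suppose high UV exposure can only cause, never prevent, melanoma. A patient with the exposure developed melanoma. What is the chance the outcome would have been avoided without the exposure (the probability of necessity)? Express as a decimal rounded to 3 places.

PN ≈ 0.406

Let p₁ = 0.271, p₀ = 0.161.
Under exogeneity and monotonicity, PN = (p₁ − p₀) / p₁.
PN = (0.271 − 0.161) / 0.271 = 0.11 / 0.271 ≈ 0.4059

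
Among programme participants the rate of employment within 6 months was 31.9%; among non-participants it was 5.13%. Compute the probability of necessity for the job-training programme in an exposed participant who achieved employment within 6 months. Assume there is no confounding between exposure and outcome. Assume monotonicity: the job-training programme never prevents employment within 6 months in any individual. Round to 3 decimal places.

PN ≈ 0.839

p₁ = 0.319, p₀ = 0.0513.
Under exogeneity and monotonicity, PN = (p₁ − p₀) / p₁.
PN = (0.319 − 0.0513) / 0.319 = 0.2677 / 0.319 ≈ 0.8392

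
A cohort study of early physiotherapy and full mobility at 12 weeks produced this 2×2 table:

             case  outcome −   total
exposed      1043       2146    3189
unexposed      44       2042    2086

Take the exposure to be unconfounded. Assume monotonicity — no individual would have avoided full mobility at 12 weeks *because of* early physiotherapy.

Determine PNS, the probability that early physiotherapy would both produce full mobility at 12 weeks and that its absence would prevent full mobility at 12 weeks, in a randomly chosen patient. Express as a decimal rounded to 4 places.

p₁ = P(outcome | exposed) = 1043/3189 = 0.32706
p₀ = P(outcome | unexposed) = 44/2086 = 0.021093
Under exogeneity and monotonicity, PNS = p₁ − p₀.
PNS = 0.32706 − 0.021093 = 0.30597

PNS ≈ 0.3060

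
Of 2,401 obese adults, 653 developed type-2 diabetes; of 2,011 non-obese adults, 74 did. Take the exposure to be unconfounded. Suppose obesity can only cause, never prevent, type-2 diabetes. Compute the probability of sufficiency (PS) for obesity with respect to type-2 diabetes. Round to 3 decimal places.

PS ≈ 0.244

p₁ = P(outcome | exposed) = 653/2401 = 0.27197
p₀ = P(outcome | unexposed) = 74/2011 = 0.036798
Under exogeneity and monotonicity, PS = (p₁ − p₀) / (1 − p₀).
PS = (0.27197 − 0.036798) / (1 − 0.036798) = 0.23517 / 0.9632 ≈ 0.2442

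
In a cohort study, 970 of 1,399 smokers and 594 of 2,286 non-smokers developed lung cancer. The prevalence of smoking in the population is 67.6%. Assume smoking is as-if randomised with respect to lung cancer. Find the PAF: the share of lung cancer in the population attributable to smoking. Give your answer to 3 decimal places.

PAF ≈ 0.530

p₁ = P(outcome | exposed) = 970/1399 = 0.69335
p₀ = P(outcome | unexposed) = 594/2286 = 0.25984
Overall risk P(Y=1) = π·p₁ + (1−π)·p₀ = 0.676×0.69335 + 0.324×0.25984 = 0.5529.
Under exogeneity, PAF = [P(Y=1) − p₀] / P(Y=1).
PAF = (0.5529 − 0.25984) / 0.5529 ≈ 0.5300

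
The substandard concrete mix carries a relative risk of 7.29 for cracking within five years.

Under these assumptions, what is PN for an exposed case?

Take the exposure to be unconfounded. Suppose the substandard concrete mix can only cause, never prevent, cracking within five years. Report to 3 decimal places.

Under exogeneity and monotonicity, PN = (RR − 1) / RR = 1 − 1/RR.
PN = (7.29 − 1) / 7.29 = 6.29 / 7.29 ≈ 0.8628

PN ≈ 0.863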